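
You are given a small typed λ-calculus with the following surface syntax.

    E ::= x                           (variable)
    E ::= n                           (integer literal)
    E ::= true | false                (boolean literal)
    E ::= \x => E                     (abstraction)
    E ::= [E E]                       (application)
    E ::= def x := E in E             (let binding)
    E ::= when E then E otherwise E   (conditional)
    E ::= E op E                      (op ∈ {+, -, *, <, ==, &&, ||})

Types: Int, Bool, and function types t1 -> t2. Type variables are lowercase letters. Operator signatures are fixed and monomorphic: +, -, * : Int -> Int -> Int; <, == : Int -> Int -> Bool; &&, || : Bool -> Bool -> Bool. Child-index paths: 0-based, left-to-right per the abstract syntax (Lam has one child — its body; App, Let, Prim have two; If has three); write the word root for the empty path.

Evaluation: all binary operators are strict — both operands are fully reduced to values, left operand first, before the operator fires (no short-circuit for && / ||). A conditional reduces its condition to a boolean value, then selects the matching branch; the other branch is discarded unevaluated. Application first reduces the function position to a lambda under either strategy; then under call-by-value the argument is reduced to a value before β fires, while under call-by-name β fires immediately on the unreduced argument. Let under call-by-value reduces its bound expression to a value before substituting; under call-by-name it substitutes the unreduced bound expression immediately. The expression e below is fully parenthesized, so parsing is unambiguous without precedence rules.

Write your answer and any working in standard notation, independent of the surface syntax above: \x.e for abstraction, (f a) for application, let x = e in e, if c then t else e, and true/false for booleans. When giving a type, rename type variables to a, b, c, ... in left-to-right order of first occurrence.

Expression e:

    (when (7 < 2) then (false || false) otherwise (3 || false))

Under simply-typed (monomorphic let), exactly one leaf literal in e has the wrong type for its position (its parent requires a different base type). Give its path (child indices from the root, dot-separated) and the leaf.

Answer: 2.0 : 3

Trace:
  unify Int ~ Int
  unify Int ~ Int
  unify Bool ~ Bool
  unify Bool ~ Bool
  unify Bool ~ Bool
  unify Int ~ Bool
  FAIL: mismatch Int ~ Bool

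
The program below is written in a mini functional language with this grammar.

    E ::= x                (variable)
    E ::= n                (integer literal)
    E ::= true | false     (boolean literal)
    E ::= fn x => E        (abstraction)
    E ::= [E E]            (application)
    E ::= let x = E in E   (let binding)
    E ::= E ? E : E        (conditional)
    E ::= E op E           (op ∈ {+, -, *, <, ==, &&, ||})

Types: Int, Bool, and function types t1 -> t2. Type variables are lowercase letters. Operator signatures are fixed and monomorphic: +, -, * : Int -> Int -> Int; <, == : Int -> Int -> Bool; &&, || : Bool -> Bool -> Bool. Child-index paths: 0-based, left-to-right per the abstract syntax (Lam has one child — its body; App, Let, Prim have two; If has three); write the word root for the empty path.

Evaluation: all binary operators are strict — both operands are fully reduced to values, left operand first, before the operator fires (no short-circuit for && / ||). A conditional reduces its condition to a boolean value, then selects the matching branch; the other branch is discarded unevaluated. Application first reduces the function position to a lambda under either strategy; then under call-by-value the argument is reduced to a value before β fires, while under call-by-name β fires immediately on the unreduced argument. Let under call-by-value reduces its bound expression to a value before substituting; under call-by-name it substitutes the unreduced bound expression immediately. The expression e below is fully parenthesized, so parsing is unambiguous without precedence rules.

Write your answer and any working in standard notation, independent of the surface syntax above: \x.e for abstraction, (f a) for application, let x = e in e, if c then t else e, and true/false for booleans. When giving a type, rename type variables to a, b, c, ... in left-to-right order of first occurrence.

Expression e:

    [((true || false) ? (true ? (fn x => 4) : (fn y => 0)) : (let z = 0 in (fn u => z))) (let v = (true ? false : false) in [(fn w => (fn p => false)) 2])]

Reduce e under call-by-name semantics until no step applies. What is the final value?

Trace:
step 0: ((if (true || false) then (if true then (\x.4) else (\y.0)) else (let z = 0 in (\u.z))) (let v = (if true then false else false) in ((\w.(\p.false)) 2)))
step 1: [delta@0.0] ((if true then (if true then (\x.4) else (\y.0)) else (let z = 0 in (\u.z))) (let v = (if true then false else false) in ((\w.(\p.false)) 2)))
step 2: [if@0] ((if true then (\x.4) else (\y.0)) (let v = (if true then false else false) in ((\w.(\p.false)) 2)))
step 3: [if@0] ((\x.4) (let v = (if true then false else false) in ((\w.(\p.false)) 2)))
step 4: [beta@root] 4

Answer: 4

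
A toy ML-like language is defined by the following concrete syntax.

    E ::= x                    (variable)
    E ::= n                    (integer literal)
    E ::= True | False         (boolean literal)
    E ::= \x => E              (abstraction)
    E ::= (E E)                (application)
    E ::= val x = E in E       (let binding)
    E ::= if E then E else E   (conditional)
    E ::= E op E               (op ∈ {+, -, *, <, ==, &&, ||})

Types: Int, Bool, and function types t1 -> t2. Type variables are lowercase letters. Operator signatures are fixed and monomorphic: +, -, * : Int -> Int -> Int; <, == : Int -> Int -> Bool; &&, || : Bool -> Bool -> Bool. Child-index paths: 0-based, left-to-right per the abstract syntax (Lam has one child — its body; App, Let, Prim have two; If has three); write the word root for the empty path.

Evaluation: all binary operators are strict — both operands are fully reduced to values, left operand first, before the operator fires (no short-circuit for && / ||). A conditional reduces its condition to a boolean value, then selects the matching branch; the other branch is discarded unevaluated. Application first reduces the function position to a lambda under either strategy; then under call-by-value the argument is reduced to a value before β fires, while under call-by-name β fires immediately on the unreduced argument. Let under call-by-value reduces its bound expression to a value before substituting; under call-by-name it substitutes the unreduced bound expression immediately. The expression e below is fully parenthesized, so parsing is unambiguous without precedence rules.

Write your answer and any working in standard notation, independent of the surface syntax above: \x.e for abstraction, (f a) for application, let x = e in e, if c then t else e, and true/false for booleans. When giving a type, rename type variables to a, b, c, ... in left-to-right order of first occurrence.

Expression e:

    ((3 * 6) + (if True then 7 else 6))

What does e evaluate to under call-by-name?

Answer: 25

Working:
step 0: ((3 * 6) + (if true then 7 else 6))
step 1: [delta@0] (18 + (if true then 7 else 6))
step 2: [if@1] (18 + 7)
step 3: [delta@root] 25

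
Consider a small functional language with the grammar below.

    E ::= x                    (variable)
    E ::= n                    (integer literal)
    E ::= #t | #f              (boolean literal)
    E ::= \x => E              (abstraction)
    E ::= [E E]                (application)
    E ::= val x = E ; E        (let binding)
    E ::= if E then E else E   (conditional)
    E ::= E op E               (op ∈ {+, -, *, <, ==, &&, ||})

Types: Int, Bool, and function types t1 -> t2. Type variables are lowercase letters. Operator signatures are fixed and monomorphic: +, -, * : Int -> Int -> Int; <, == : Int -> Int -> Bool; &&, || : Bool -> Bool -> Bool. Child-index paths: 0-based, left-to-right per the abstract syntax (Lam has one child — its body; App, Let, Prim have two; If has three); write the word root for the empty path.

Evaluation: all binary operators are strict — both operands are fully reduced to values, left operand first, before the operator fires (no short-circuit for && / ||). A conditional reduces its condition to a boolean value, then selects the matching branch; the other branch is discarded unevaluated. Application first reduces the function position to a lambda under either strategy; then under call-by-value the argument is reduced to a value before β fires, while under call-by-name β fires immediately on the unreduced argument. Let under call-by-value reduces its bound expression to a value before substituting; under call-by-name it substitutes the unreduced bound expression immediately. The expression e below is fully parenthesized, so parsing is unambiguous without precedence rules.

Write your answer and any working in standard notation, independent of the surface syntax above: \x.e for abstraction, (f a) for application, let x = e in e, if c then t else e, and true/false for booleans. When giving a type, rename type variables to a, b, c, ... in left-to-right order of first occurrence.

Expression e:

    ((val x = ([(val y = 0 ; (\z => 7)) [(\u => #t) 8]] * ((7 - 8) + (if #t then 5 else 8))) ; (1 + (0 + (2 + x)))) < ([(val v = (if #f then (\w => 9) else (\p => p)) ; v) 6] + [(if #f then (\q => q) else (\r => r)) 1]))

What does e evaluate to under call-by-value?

Answer: false

Working:
step 0: ((let x = (((let y = 0 in (\z.7)) ((\u.true) 8)) * ((7 - 8) + (if true then 5 else 8))) in (1 + (0 + (2 + x)))) < (((let v = (if false then (\w.9) else (\p.p)) in v) 6) + ((if false then (\q.q) else (\r.r)) 1)))
step 1: [let@0.0.0.0] ((let x = (((\z.7) ((\u.true) 8)) * ((7 - 8) + (if true then 5 else 8))) in (1 + (0 + (2 + x)))) < (((let v = (if false then (\w.9) else (\p.p)) in v) 6) + ((if false then (\q.q) else (\r.r)) 1)))
step 2: [beta@0.0.0.1] ((let x = (((\z.7) true) * ((7 - 8) + (if true then 5 else 8))) in (1 + (0 + (2 + x)))) < (((let v = (if false then (\w.9) else (\p.p)) in v) 6) + ((if false then (\q.q) else (\r.r)) 1)))
step 3: [beta@0.0.0] ((let x = (7 * ((7 - 8) + (if true then 5 else 8))) in (1 + (0 + (2 + x)))) < (((let v = (if false then (\w.9) else (\p.p)) in v) 6) + ((if false then (\q.q) else (\r.r)) 1)))
step 4: [delta@0.0.1.0] ((let x = (7 * (-1 + (if true then 5 else 8))) in (1 + (0 + (2 + x)))) < (((let v = (if false then (\w.9) else (\p.p)) in v) 6) + ((if false then (\q.q) else (\r.r)) 1)))
step 5: [if@0.0.1.1] ((let x = (7 * (-1 + 5)) in (1 + (0 + (2 + x)))) < (((let v = (if false then (\w.9) else (\p.p)) in v) 6) + ((if false then (\q.q) else (\r.r)) 1)))
step 6: [delta@0.0.1] ((let x = (7 * 4) in (1 + (0 + (2 + x)))) < (((let v = (if false then (\w.9) else (\p.p)) in v) 6) + ((if false then (\q.q) else (\r.r)) 1)))
step 7: [delta@0.0] ((let x = 28 in (1 + (0 + (2 + x)))) < (((let v = (if false then (\w.9) else (\p.p)) in v) 6) + ((if false then (\q.q) else (\r.r)) 1)))
step 8: [let@0] ((1 + (0 + (2 + 28))) < (((let v = (if false then (\w.9) else (\p.p)) in v) 6) + ((if false then (\q.q) else (\r.r)) 1)))
step 9: [delta@0.1.1] ((1 + (0 + 30)) < (((let v = (if false then (\w.9) else (\p.p)) in v) 6) + ((if false then (\q.q) else (\r.r)) 1)))
step 10: [delta@0.1] ((1 + 30) < (((let v = (if false then (\w.9) else (\p.p)) in v) 6) + ((if false then (\q.q) else (\r.r)) 1)))
step 11: [delta@0] (31 < (((let v = (if false then (\w.9) else (\p.p)) in v) 6) + ((if false then (\q.q) else (\r.r)) 1)))
step 12: [if@1.0.0.0] (31 < (((let v = (\p.p) in v) 6) + ((if false then (\q.q) else (\r.r)) 1)))
step 13: [let@1.0.0] (31 < (((\p.p) 6) + ((if false then (\q.q) else (\r.r)) 1)))
step 14: [beta@1.0] (31 < (6 + ((if false then (\q.q) else (\r.r)) 1)))
step 15: [if@1.1.0] (31 < (6 + ((\r.r) 1)))
step 16: [beta@1.1] (31 < (6 + 1))
step 17: [delta@1] (31 < 7)
step 18: [delta@root] false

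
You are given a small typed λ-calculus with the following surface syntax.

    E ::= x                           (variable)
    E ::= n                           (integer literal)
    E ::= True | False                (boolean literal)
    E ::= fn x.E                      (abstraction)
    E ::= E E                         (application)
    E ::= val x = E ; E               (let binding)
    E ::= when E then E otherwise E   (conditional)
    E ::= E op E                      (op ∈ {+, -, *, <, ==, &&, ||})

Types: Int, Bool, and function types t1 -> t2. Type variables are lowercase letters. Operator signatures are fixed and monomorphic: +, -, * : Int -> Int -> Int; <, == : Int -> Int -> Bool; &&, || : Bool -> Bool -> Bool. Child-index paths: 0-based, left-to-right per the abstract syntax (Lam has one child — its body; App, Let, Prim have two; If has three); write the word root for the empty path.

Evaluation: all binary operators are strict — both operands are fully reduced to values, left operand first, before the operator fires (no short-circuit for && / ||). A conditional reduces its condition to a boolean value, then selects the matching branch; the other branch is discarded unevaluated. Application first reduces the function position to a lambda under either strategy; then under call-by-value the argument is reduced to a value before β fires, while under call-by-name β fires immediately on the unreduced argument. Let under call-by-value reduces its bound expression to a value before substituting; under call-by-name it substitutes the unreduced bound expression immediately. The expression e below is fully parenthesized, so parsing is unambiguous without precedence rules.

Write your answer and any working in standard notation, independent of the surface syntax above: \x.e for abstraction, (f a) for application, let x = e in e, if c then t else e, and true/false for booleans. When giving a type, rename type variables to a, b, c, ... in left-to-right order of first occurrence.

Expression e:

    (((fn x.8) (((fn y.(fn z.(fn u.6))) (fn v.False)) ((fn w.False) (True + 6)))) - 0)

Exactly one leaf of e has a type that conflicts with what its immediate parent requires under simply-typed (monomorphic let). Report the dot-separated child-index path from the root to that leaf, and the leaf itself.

Working:
\x._ : a -> Int
\u._ : d -> Int
\z._ : c -> d -> Int
\y._ : b -> c -> d -> Int
\v._ : e -> Bool
  unify b -> c -> d -> Int ~ (e -> Bool) -> f
  unify b ~ e -> Bool
  unify c -> d -> Int ~ f
_ _ : c -> d -> Int
\w._ : g -> Bool
  unify Bool ~ Int
  FAIL: mismatch Bool ~ Int

Answer: 0.1.1.1.0 : true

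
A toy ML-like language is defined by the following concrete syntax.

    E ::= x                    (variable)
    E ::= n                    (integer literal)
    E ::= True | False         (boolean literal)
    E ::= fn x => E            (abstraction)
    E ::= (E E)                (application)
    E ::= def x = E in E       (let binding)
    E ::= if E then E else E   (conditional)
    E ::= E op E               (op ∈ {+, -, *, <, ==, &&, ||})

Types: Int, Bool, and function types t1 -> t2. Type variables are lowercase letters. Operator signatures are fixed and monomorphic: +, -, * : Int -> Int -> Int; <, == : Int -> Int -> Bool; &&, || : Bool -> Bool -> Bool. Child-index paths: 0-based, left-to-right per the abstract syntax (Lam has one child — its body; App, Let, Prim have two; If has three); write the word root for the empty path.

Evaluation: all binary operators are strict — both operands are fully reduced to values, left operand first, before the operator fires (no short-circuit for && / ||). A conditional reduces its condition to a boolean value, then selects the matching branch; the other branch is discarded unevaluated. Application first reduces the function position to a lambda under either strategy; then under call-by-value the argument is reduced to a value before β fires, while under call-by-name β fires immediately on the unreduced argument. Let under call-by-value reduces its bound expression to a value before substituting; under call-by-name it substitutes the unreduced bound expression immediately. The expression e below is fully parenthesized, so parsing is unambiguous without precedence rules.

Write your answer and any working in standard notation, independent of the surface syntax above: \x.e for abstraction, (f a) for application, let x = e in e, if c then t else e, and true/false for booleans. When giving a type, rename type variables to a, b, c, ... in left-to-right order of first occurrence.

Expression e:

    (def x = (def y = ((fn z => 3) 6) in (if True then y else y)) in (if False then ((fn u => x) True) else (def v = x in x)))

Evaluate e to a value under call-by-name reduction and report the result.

Answer: 3

Derivation:
step 0: (let x = (let y = ((\z.3) 6) in (if true then y else y)) in (if false then ((\u.x) true) else (let v = x in x)))
step 1: [let@root] (if false then ((\u.(let y = ((\z.3) 6) in (if true then y else y))) true) else (let v = (let y = ((\z.3) 6) in (if true then y else y)) in (let y = ((\z.3) 6) in (if true then y else y))))
step 2: [if@root] (let v = (let y = ((\z.3) 6) in (if true then y else y)) in (let y = ((\z.3) 6) in (if true then y else y)))
step 3: [let@root] (let y = ((\z.3) 6) in (if true then y else y))
step 4: [let@root] (if true then ((\z.3) 6) else ((\z.3) 6))
step 5: [if@root] ((\z.3) 6)
step 6: [beta@root] 3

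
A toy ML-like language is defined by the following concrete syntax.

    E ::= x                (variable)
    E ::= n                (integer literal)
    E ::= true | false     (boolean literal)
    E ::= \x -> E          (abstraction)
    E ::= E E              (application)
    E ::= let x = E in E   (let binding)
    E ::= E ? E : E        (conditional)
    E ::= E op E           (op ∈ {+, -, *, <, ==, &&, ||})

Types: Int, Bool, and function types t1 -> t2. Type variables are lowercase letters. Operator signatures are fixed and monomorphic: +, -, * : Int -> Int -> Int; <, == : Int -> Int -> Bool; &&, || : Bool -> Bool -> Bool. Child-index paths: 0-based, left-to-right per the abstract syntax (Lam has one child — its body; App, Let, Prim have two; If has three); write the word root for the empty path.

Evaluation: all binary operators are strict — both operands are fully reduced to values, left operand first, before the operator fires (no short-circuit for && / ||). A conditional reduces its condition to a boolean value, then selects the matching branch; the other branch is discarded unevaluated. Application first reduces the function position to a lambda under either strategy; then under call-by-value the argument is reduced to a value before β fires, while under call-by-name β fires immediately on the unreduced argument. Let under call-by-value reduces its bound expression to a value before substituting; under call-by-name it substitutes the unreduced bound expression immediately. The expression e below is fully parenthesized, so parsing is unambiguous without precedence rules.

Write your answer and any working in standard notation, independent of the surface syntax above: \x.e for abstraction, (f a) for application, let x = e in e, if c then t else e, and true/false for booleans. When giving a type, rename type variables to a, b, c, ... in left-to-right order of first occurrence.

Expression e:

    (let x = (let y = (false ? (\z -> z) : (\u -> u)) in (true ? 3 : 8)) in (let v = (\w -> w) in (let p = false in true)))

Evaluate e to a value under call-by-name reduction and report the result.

Derivation:
step 0: (let x = (let y = (if false then (\z.z) else (\u.u)) in (if true then 3 else 8)) in (let v = (\w.w) in (let p = false in true)))
step 1: [let@root] (let v = (\w.w) in (let p = false in true))
step 2: [let@root] (let p = false in true)
step 3: [let@root] true

Answer: true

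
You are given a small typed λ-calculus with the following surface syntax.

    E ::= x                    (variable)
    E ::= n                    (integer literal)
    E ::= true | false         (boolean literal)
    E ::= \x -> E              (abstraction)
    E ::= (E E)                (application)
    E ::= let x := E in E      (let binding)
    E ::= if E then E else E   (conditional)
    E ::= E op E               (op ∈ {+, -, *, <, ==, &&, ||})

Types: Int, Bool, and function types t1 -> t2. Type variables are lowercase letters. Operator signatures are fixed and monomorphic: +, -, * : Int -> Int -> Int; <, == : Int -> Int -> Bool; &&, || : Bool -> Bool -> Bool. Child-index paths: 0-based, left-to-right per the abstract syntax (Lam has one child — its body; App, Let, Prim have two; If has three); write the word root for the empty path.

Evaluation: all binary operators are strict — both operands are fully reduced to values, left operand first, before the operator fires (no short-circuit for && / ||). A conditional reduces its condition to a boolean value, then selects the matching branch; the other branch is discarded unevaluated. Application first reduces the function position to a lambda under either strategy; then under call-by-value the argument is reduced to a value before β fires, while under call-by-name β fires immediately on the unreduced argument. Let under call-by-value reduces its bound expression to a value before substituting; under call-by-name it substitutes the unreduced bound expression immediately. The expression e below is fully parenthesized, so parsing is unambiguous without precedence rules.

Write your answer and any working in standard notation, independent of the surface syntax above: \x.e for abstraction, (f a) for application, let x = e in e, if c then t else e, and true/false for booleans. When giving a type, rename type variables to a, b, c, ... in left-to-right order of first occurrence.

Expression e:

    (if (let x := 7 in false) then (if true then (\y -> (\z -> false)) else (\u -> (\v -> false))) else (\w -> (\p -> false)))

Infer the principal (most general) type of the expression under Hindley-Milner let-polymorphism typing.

Answer: a -> b -> Bool

Trace:
let x : Int
  unify Bool ~ Bool
  unify Bool ~ Bool
\z._ : b -> Bool
\y._ : a -> b -> Bool
\v._ : d -> Bool
\u._ : c -> d -> Bool
  unify a -> b -> Bool ~ c -> d -> Bool
  unify a ~ c
  unify b -> Bool ~ d -> Bool
  unify b ~ d
  unify Bool ~ Bool
\p._ : f -> Bool
\w._ : e -> f -> Bool
  unify c -> d -> Bool ~ e -> f -> Bool
  unify c ~ e
  unify d -> Bool ~ f -> Bool
  unify d ~ f
  unify Bool ~ Bool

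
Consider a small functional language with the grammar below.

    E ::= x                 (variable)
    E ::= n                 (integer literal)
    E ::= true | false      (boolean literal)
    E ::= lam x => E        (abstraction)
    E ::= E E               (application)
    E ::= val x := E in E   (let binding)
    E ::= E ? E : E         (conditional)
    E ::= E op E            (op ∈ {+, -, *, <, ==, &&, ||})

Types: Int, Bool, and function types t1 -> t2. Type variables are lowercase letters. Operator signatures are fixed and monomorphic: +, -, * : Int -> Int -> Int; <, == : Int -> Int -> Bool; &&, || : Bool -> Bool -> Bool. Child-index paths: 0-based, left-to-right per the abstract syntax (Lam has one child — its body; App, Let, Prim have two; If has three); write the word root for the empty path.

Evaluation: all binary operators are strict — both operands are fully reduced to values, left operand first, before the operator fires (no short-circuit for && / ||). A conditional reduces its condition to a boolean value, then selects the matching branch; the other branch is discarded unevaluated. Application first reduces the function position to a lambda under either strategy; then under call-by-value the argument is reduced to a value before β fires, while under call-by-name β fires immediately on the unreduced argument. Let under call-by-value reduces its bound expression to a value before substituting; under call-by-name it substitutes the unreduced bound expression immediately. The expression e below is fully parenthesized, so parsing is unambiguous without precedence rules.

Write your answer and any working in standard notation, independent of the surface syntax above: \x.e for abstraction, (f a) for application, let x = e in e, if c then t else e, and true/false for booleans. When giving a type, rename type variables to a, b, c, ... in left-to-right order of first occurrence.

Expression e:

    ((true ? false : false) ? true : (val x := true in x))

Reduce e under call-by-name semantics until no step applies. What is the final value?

Working:
step 0: (if (if true then false else false) then true else (let x = true in x))
step 1: [if@0] (if false then true else (let x = true in x))
step 2: [if@root] (let x = true in x)
step 3: [let@root] true

Answer: true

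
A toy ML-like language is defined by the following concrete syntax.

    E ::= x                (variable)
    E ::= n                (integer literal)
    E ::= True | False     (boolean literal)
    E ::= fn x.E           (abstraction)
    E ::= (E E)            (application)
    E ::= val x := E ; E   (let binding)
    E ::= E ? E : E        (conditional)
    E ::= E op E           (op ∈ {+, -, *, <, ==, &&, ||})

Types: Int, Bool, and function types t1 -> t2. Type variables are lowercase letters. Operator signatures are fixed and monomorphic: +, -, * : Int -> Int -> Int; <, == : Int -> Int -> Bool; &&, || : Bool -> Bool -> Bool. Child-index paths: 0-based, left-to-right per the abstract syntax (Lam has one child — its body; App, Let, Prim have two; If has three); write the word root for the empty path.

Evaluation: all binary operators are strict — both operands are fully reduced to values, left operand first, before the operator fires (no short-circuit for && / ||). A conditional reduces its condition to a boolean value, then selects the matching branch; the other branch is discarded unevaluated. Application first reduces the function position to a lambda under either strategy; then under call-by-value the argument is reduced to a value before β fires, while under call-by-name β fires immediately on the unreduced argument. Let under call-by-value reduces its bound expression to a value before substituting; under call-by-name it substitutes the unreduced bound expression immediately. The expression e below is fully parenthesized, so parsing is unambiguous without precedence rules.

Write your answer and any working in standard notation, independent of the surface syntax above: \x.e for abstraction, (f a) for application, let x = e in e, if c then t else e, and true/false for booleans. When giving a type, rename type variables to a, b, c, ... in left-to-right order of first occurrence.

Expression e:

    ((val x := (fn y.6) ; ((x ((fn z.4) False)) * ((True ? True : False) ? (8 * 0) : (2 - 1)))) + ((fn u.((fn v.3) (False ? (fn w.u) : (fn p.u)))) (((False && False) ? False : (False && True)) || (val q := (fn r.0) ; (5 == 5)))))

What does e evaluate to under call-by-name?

Answer: 3

Working:
step 0: ((let x = (\y.6) in ((x ((\z.4) false)) * (if (if true then true else false) then (8 * 0) else (2 - 1)))) + ((\u.((\v.3) (if false then (\w.u) else (\p.u)))) ((if (false && false) then false else (false && true)) || (let q = (\r.0) in (5 == 5)))))
step 1: [let@0] ((((\y.6) ((\z.4) false)) * (if (if true then true else false) then (8 * 0) else (2 - 1))) + ((\u.((\v.3) (if false then (\w.u) else (\p.u)))) ((if (false && false) then false else (false && true)) || (let q = (\r.0) in (5 == 5)))))
step 2: [beta@0.0] ((6 * (if (if true then true else false) then (8 * 0) else (2 - 1))) + ((\u.((\v.3) (if false then (\w.u) else (\p.u)))) ((if (false && false) then false else (false && true)) || (let q = (\r.0) in (5 == 5)))))
step 3: [if@0.1.0] ((6 * (if true then (8 * 0) else (2 - 1))) + ((\u.((\v.3) (if false then (\w.u) else (\p.u)))) ((if (false && false) then false else (false && true)) || (let q = (\r.0) in (5 == 5)))))
step 4: [if@0.1] ((6 * (8 * 0)) + ((\u.((\v.3) (if false then (\w.u) else (\p.u)))) ((if (false && false) then false else (false && true)) || (let q = (\r.0) in (5 == 5)))))
step 5: [delta@0.1] ((6 * 0) + ((\u.((\v.3) (if false then (\w.u) else (\p.u)))) ((if (false && false) then false else (false && true)) || (let q = (\r.0) in (5 == 5)))))
step 6: [delta@0] (0 + ((\u.((\v.3) (if false then (\w.u) else (\p.u)))) ((if (false && false) then false else (false && true)) || (let q = (\r.0) in (5 == 5)))))
step 7: [beta@1] (0 + ((\v.3) (if false then (\w.((if (false && false) then false else (false && true)) || (let q = (\r.0) in (5 == 5)))) else (\p.((if (false && false) then false else (false && true)) || (let q = (\r.0) in (5 == 5)))))))
step 8: [beta@1] (0 + 3)
step 9: [delta@root] 3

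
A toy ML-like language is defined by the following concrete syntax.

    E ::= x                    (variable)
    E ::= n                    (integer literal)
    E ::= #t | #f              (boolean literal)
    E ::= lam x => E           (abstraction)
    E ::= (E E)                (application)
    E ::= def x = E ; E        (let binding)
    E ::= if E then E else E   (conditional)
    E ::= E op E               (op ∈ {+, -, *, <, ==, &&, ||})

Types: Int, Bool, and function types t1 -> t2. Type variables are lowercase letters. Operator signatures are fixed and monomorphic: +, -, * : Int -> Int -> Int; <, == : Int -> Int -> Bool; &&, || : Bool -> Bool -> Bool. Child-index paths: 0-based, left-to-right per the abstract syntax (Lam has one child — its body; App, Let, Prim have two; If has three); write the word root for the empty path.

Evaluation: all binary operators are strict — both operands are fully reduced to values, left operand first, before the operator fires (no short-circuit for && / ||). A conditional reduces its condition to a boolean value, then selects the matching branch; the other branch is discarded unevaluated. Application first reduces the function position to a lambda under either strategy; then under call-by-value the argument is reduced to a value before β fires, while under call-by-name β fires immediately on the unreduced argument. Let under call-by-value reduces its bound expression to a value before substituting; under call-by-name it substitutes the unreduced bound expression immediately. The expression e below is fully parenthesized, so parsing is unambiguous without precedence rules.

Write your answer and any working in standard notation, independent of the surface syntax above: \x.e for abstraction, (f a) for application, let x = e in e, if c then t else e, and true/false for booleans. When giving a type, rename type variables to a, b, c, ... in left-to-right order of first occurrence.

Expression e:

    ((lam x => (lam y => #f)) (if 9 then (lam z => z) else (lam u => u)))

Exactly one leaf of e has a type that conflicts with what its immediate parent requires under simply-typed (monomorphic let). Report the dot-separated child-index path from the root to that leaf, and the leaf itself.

Answer: 1.0 : 9

Derivation:
\y._ : b -> Bool
\x._ : a -> b -> Bool
  unify Int ~ Bool
  FAIL: mismatch Int ~ Bool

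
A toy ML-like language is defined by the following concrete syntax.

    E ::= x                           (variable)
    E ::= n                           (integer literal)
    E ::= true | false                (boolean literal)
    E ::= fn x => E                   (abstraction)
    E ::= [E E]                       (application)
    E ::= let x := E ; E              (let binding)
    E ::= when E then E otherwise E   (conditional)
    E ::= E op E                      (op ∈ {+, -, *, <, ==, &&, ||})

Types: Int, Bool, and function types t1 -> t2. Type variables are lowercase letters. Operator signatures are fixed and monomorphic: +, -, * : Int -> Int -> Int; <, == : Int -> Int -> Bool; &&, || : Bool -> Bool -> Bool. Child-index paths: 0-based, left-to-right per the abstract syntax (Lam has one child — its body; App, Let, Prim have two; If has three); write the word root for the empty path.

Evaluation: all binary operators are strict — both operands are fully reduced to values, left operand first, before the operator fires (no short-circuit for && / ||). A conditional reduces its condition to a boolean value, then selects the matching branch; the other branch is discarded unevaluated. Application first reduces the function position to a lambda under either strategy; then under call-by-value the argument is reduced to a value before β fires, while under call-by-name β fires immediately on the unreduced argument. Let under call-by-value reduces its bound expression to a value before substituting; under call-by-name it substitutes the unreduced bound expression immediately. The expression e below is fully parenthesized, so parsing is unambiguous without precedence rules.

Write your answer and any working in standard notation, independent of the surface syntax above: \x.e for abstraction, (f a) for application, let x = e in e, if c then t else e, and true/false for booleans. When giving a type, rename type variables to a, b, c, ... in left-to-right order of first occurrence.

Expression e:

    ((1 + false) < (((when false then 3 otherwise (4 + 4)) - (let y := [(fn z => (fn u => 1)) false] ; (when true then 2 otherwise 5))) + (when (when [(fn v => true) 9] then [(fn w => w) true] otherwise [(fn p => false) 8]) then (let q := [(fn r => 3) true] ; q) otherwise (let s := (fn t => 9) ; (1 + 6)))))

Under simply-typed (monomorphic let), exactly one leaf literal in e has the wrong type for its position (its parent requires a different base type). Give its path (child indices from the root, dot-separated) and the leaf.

Answer: 0.1 : false

Working:
  unify Int ~ Int
  unify Bool ~ Int
  FAIL: mismatch Bool ~ Int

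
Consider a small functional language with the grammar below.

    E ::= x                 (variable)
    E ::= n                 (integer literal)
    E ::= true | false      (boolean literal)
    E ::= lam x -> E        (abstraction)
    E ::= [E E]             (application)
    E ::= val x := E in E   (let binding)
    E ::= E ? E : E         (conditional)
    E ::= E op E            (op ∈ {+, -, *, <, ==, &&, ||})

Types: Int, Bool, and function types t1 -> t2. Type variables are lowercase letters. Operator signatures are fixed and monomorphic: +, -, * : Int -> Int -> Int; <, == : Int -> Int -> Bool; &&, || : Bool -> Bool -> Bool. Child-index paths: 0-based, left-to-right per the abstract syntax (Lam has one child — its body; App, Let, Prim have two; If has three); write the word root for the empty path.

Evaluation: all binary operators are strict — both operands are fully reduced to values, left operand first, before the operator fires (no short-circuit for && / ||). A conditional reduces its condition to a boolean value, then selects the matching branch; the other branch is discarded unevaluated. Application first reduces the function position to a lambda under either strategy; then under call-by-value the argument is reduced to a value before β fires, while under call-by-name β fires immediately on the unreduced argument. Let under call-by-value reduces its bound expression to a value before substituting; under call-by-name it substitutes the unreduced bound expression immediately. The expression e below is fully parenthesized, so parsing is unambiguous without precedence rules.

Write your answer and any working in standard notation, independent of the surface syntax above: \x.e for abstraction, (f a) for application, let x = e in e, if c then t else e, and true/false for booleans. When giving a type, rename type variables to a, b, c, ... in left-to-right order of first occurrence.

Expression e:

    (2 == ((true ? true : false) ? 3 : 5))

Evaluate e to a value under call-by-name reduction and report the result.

Derivation:
step 0: (2 == (if (if true then true else false) then 3 else 5))
step 1: [if@1.0] (2 == (if true then 3 else 5))
step 2: [if@1] (2 == 3)
step 3: [delta@root] false

Answer: false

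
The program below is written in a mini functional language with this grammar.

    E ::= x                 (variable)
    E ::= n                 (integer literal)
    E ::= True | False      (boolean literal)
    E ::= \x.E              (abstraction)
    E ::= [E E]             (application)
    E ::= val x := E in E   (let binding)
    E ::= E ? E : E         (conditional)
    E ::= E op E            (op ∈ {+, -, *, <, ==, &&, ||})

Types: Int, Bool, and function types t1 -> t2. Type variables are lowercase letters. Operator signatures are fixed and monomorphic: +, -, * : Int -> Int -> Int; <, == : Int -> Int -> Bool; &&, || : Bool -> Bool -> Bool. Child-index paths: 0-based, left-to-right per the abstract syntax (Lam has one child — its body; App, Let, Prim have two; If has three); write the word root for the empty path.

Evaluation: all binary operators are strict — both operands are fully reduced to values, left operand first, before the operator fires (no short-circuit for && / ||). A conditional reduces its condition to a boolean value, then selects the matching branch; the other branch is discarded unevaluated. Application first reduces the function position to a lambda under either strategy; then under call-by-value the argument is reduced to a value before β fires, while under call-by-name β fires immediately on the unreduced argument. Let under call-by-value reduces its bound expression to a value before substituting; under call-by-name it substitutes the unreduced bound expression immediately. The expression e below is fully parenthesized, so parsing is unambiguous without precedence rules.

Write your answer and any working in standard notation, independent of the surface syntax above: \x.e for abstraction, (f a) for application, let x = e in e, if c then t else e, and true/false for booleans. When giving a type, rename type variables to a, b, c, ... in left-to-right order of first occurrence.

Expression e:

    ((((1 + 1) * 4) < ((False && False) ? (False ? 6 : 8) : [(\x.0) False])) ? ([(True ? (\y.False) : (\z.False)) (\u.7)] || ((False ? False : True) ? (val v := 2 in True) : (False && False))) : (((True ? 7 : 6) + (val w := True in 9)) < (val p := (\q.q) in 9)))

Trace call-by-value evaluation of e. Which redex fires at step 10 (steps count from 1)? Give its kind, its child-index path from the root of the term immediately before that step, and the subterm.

Trace:
step 0: (if (((1 + 1) * 4) < (if (false && false) then (if false then 6 else 8) else ((\x.0) false))) then (((if true then (\y.false) else (\z.false)) (\u.7)) || (if (if false then false else true) then (let v = 2 in true) else (false && false))) else (((if true then 7 else 6) + (let w = true in 9)) < (let p = (\q.q) in 9)))
step 1: [delta@0.0.0] (if ((2 * 4) < (if (false && false) then (if false then 6 else 8) else ((\x.0) false))) then (((if true then (\y.false) else (\z.false)) (\u.7)) || (if (if false then false else true) then (let v = 2 in true) else (false && false))) else (((if true then 7 else 6) + (let w = true in 9)) < (let p = (\q.q) in 9)))
step 2: [delta@0.0] (if (8 < (if (false && false) then (if false then 6 else 8) else ((\x.0) false))) then (((if true then (\y.false) else (\z.false)) (\u.7)) || (if (if false then false else true) then (let v = 2 in true) else (false && false))) else (((if true then 7 else 6) + (let w = true in 9)) < (let p = (\q.q) in 9)))
step 3: [delta@0.1.0] (if (8 < (if false then (if false then 6 else 8) else ((\x.0) false))) then (((if true then (\y.false) else (\z.false)) (\u.7)) || (if (if false then false else true) then (let v = 2 in true) else (false && false))) else (((if true then 7 else 6) + (let w = true in 9)) < (let p = (\q.q) in 9)))
step 4: [if@0.1] (if (8 < ((\x.0) false)) then (((if true then (\y.false) else (\z.false)) (\u.7)) || (if (if false then false else true) then (let v = 2 in true) else (false && false))) else (((if true then 7 else 6) + (let w = true in 9)) < (let p = (\q.q) in 9)))
step 5: [beta@0.1] (if (8 < 0) then (((if true then (\y.false) else (\z.false)) (\u.7)) || (if (if false then false else true) then (let v = 2 in true) else (false && false))) else (((if true then 7 else 6) + (let w = true in 9)) < (let p = (\q.q) in 9)))
step 6: [delta@0] (if false then (((if true then (\y.false) else (\z.false)) (\u.7)) || (if (if false then false else true) then (let v = 2 in true) else (false && false))) else (((if true then 7 else 6) + (let w = true in 9)) < (let p = (\q.q) in 9)))
step 7: [if@root] (((if true then 7 else 6) + (let w = true in 9)) < (let p = (\q.q) in 9))
step 8: [if@0.0] ((7 + (let w = true in 9)) < (let p = (\q.q) in 9))
step 9: [let@0.1] ((7 + 9) < (let p = (\q.q) in 9))
step 10: [delta@0] (16 < (let p = (\q.q) in 9))

Answer: delta at 0 : (7 + 9)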